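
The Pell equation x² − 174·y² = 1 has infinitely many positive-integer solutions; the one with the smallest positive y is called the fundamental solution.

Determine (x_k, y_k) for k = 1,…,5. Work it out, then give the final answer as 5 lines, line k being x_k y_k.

1451 110
4210801 319220
12219743051 926376330
35461690123201 2688343790440
102909812517786251 7801572753480550

d=174: √d = [13; 5,4,5,26] (ℓ=4, even), read p_3/q_3
a_0=13:  p_0=13·1+0=13,  q_0=13·0+1=1
…
a_2=4:  p_2=4·66+13=277,  q_2=4·5+1=21
a_3=5:  p_3=5·277+66=1451,  q_3=5·21+5=110
(x₁, y₁) = (1451, 110);  1451² − 174·110² = 1 ✓
k=2:  x_2 = 1451·1451+174·110·110 = 4210801,  y_2 = 1451·110+110·1451 = 319220
k=3:  x_3 = 1451·4210801+174·110·319220 = 12219743051,  y_3 = 1451·319220+110·4210801 = 926376330
k=4:  x_4 = 1451·12219743051+174·110·926376330 = 35461690123201,  y_4 = 1451·926376330+110·12219743051 = 2688343790440
k=5:  x_5 = 1451·35461690123201+174·110·2688343790440 = 102909812517786251,  y_5 = 1451·2688343790440+110·35461690123201 = 7801572753480550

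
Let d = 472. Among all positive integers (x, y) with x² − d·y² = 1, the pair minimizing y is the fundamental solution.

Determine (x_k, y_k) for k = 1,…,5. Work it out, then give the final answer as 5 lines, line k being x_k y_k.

306917 14127
188396089777 8671632918
115643925371868101 5322943120573485
70986173286526887819457 3267403467465432958572
43573726693046301732396700037 2005643340042853631571511563

√472 = [21; 1,2,1,1,1,…,2,1,42, …], period ℓ=14 (even) → k=13
k=0  a_k=21  p_k/q_k = 21/1
k=1  a_k=1  p_k/q_k = 22/1
…
k=5  a_k=1  p_k/q_k = 239/11
k=6  a_k=4  p_k/q_k = 1108/51
…
k=11  a_k=1  p_k/q_k = 84230/3877
k=12  a_k=2  p_k/q_k = 222687/10250
k=13  a_k=1  p_k/q_k = 306917/14127
→ (306917, 14127).  Check: 306917²=94198044889, 472·14127²=94198044888, difference 1.
(x_2, y_2) = (306917·306917 + 472·14127·14127, 306917·14127 + 14127·306917) = (188396089777, 8671632918)
(x_3, y_3) = (306917·188396089777 + 472·14127·8671632918, 306917·8671632918 + 14127·188396089777) = (115643925371868101, 5322943120573485)
(x_4, y_4) = (306917·115643925371868101 + 472·14127·5322943120573485, 306917·5322943120573485 + 14127·115643925371868101) = (70986173286526887819457, 3267403467465432958572)
(x_5, y_5) = (306917·70986173286526887819457 + 472·14127·3267403467465432958572, 306917·3267403467465432958572 + 14127·70986173286526887819457) = (43573726693046301732396700037, 2005643340042853631571511563)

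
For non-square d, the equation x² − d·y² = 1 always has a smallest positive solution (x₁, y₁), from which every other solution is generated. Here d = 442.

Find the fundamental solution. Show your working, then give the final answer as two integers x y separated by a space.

√442 = [21; 42, …], period ℓ=1 (odd) → k=1
a_0=21:  p_0=21·1+0=21,  q_0=21·0+1=1
a_1=42:  p_1=42·21+1=883,  q_1=42·1+0=42
fundamental: x₁=883, y₁=42  (since 779689 − 442·1764 = 1)

883 42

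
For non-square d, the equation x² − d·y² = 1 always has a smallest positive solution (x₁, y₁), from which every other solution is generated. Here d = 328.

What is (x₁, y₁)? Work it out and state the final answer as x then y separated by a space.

[18; 9,36] for √328; ℓ=2 ⇒ convergent index 1
a_0=18:  p_0=18·1+0=18,  q_0=18·0+1=1
a_1=9:  p_1=9·18+1=163,  q_1=9·1+0=9
→ (163, 9).  Check: 163²=26569, 328·9²=26568, difference 1.

163 9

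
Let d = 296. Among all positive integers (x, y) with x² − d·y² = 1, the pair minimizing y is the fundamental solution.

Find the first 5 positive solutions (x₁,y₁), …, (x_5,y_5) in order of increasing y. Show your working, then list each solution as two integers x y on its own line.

√296 = [17; 4,1,7,1,4,34, …], period ℓ=6 (even) → k=5
a_0=17:  p_0=17·1+0=17,  q_0=17·0+1=1
…
a_3=7:  p_3=7·86+69=671,  q_3=7·5+4=39
a_4=1:  p_4=1·671+86=757,  q_4=1·39+5=44
a_5=4:  p_5=4·757+671=3699,  q_5=4·44+39=215
→ (3699, 215).  Check: 3699²=13682601, 296·215²=13682600, difference 1.
(3699+215√296)^2 = 27365201 + 1590570√296
(3699+215√296)^3 = 202447753299 + 11767036645√296
(3699+215√296)^4 = 1497708451540801 + 87052535509140√296
(3699+215√296)^5 = 11080046922051092499 + 644014645929581075√296

3699 215
27365201 1590570
202447753299 11767036645
1497708451540801 87052535509140
11080046922051092499 644014645929581075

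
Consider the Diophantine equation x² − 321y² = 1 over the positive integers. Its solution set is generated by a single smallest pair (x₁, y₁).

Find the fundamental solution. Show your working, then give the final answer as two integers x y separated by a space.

√321 → a₀=17, period (1,10,1,34); ℓ=4 even so k=3
a_0=17:  p_0=17·1+0=17,  q_0=17·0+1=1
…
a_2=10:  p_2=10·18+17=197,  q_2=10·1+1=11
a_3=1:  p_3=1·197+18=215,  q_3=1·11+1=12
→ (215, 12).  Check: 215²=46225, 321·12²=46224, difference 1.

215 12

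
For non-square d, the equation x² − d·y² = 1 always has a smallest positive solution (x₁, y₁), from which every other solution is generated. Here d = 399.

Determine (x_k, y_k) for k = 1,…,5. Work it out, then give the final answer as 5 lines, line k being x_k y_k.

√399 = [19; 1,38, …], period ℓ=2 (even) → k=1
i=0: a=19 ⇒ p=19, q=1
i=1: a=1 ⇒ p=20, q=1
fundamental: x₁=20, y₁=1  (since 400 − 399·1 = 1)
k=2:  x_2 = 20·20+399·1·1 = 799,  y_2 = 20·1+1·20 = 40
k=3:  x_3 = 20·799+399·1·40 = 31940,  y_3 = 20·40+1·799 = 1599
k=4:  x_4 = 20·31940+399·1·1599 = 1276801,  y_4 = 20·1599+1·31940 = 63920
k=5:  x_5 = 20·1276801+399·1·63920 = 51040100,  y_5 = 20·63920+1·1276801 = 2555201

20 1
799 40
31940 1599
1276801 63920
51040100 2555201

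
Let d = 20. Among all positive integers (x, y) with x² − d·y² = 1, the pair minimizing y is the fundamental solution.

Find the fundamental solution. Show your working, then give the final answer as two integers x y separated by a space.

9 2

√20 → a₀=4, period (2,8); ℓ=2 even so k=1
step 0: (4, 1)  from 4·(1,0) + (0,1)
step 1: (9, 2)  from 2·(4,1) + (1,0)
fundamental: x₁=9, y₁=2  (since 81 − 20·4 = 1)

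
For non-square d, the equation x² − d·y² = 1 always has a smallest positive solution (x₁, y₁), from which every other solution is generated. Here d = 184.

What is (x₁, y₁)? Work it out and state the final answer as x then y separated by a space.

24335 1794

[13; 1,1,3,2,1,2,1,2,3,1,1,26] for √184; ℓ=12 ⇒ convergent index 11
i=0: a=13 ⇒ p=13, q=1
i=1: a=1 ⇒ p=14, q=1
i=2: a=1 ⇒ p=27, q=2
…
i=4: a=2 ⇒ p=217, q=16
i=5: a=1 ⇒ p=312, q=23
i=6: a=2 ⇒ p=841, q=62
…
i=8: a=2 ⇒ p=3147, q=232
i=9: a=3 ⇒ p=10594, q=781
i=10: a=1 ⇒ p=13741, q=1013
i=11: a=1 ⇒ p=24335, q=1794
→ (24335, 1794).  Check: 24335²=592192225, 184·1794²=592192224, difference 1.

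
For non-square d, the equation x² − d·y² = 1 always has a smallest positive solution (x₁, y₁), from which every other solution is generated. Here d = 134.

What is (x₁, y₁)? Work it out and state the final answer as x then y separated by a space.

d=134: √d = [11; 1,1,2,1,3,…,1,1,22] (ℓ=14, even), read p_13/q_13
step 0: (11, 1)  from 11·(1,0) + (0,1)
…
step 2: (23, 2)  from 1·(12,1) + (11,1)
…
step 4: (81, 7)  from 1·(58,5) + (23,2)
step 5: (301, 26)  from 3·(81,7) + (58,5)
step 6: (382, 33)  from 1·(301,26) + (81,7)
step 7: (4121, 356)  from 10·(382,33) + (301,26)
step 8: (4503, 389)  from 1·(4121,356) + (382,33)
step 9: (17630, 1523)  from 3·(4503,389) + (4121,356)
step 10: (22133, 1912)  from 1·(17630,1523) + (4503,389)
step 11: (61896, 5347)  from 2·(22133,1912) + (17630,1523)
step 12: (84029, 7259)  from 1·(61896,5347) + (22133,1912)
step 13: (145925, 12606)  from 1·(84029,7259) + (61896,5347)
(x₁, y₁) = (145925, 12606);  145925² − 134·12606² = 1 ✓

145925 12606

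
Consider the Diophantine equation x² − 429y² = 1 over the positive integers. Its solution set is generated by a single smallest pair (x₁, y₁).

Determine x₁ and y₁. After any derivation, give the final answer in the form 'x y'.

1524095 73584

d=429: √d = [20; 1,2,2,9,1,12,1,9,2,2,1,40] (ℓ=12, even), read p_11/q_11
step 0: (20, 1)  from 20·(1,0) + (0,1)
…
step 2: (62, 3)  from 2·(21,1) + (20,1)
…
step 4: (1367, 66)  from 9·(145,7) + (62,3)
step 5: (1512, 73)  from 1·(1367,66) + (145,7)
…
step 7: (21023, 1015)  from 1·(19511,942) + (1512,73)
step 8: (208718, 10077)  from 9·(21023,1015) + (19511,942)
…
step 10: (1085636, 52415)  from 2·(438459,21169) + (208718,10077)
step 11: (1524095, 73584)  from 1·(1085636,52415) + (438459,21169)
→ (1524095, 73584).  Check: 1524095²=2322865569025, 429·73584²=2322865569024, difference 1.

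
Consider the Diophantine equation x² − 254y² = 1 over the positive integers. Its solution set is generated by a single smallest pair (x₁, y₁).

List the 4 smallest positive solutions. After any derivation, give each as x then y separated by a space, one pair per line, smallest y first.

[15; 1,14,1,30] for √254; ℓ=4 ⇒ convergent index 3
a_0=15:  p_0=15·1+0=15,  q_0=15·0+1=1
a_1=1:  p_1=1·15+1=16,  q_1=1·1+0=1
a_2=14:  p_2=14·16+15=239,  q_2=14·1+1=15
a_3=1:  p_3=1·239+16=255,  q_3=1·15+1=16
(x₁, y₁) = (255, 16);  255² − 254·16² = 1 ✓
(255+16√254)^2 = 130049 + 8160√254
(255+16√254)^3 = 66324735 + 4161584√254
(255+16√254)^4 = 33825484801 + 2122399680√254

255 16
130049 8160
66324735 4161584
33825484801 2122399680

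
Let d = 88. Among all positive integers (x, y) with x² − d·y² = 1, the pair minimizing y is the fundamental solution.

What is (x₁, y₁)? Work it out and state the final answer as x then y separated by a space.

√88 → a₀=9, period (2,1,1,1,2,18); ℓ=6 even so k=5
a_0=9:  p_0=9·1+0=9,  q_0=9·0+1=1
…
a_3=1:  p_3=1·28+19=47,  q_3=1·3+2=5
a_4=1:  p_4=1·47+28=75,  q_4=1·5+3=8
a_5=2:  p_5=2·75+47=197,  q_5=2·8+5=21
fundamental: x₁=197, y₁=21  (since 38809 − 88·441 = 1)

197 21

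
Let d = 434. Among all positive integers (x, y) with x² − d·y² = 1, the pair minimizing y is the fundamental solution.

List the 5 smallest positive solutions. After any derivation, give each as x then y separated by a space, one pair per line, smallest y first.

125 6
31249 1500
7812125 374994
1953000001 93747000
488242188125 23436375006

[20; 1,4,1,40] for √434; ℓ=4 ⇒ convergent index 3
i=0: a=20 ⇒ p=20, q=1
i=1: a=1 ⇒ p=21, q=1
i=2: a=4 ⇒ p=104, q=5
i=3: a=1 ⇒ p=125, q=6
→ (125, 6).  Check: 125²=15625, 434·6²=15624, difference 1.
(125+6√434)^2 = 31249 + 1500√434
(125+6√434)^3 = 7812125 + 374994√434
(125+6√434)^4 = 1953000001 + 93747000√434
(125+6√434)^5 = 488242188125 + 23436375006√434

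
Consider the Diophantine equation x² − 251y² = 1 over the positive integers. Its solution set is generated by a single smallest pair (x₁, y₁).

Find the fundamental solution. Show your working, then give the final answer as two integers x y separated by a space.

√251 → a₀=15, period (1,5,2,1,2,…,5,1,30); ℓ=14 even so k=13
k=0  a_k=15  p_k/q_k = 15/1
k=1  a_k=1  p_k/q_k = 16/1
k=2  a_k=5  p_k/q_k = 95/6
k=3  a_k=2  p_k/q_k = 206/13
k=4  a_k=1  p_k/q_k = 301/19
k=5  a_k=2  p_k/q_k = 808/51
k=6  a_k=2  p_k/q_k = 1917/121
k=7  a_k=15  p_k/q_k = 29563/1866
…
k=9  a_k=2  p_k/q_k = 151649/9572
k=10  a_k=1  p_k/q_k = 212692/13425
k=11  a_k=2  p_k/q_k = 577033/36422
k=12  a_k=5  p_k/q_k = 3097857/195535
k=13  a_k=1  p_k/q_k = 3674890/231957
→ (3674890, 231957).  Check: 3674890²=13504816512100, 251·231957²=13504816512099, difference 1.

3674890 231957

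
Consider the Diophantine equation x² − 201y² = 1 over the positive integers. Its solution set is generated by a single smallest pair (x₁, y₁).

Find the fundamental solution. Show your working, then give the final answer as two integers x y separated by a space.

515095 36332

[14; 5,1,1,1,2,…,1,5,28] for √201; ℓ=14 ⇒ convergent index 13
a_0=14:  p_0=14·1+0=14,  q_0=14·0+1=1
…
a_2=1:  p_2=1·71+14=85,  q_2=1·5+1=6
…
a_5=2:  p_5=2·241+156=638,  q_5=2·17+11=45
a_6=1:  p_6=1·638+241=879,  q_6=1·45+17=62
…
a_8=1:  p_8=1·7670+879=8549,  q_8=1·541+62=603
…
a_10=1:  p_10=1·24768+8549=33317,  q_10=1·1747+603=2350
…
a_12=1:  p_12=1·58085+33317=91402,  q_12=1·4097+2350=6447
a_13=5:  p_13=5·91402+58085=515095,  q_13=5·6447+4097=36332
(x₁, y₁) = (515095, 36332);  515095² − 201·36332² = 1 ✓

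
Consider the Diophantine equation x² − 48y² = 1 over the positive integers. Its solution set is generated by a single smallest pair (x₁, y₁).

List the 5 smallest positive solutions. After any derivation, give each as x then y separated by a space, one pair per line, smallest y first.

d=48: √d = [6; 1,12] (ℓ=2, even), read p_1/q_1
i=0: a=6 ⇒ p=6, q=1
i=1: a=1 ⇒ p=7, q=1
(x₁, y₁) = (7, 1);  7² − 48·1² = 1 ✓
(7+1√48)^2 = 97 + 14√48
(7+1√48)^3 = 1351 + 195√48
(7+1√48)^4 = 18817 + 2716√48
(7+1√48)^5 = 262087 + 37829√48

7 1
97 14
1351 195
18817 2716
262087 37829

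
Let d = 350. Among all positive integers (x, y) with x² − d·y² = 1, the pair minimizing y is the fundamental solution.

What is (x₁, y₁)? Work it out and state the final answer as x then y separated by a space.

√350 → a₀=18, period (1,2,2,2,1,36); ℓ=6 even so k=5
k=0  a_k=18  p_k/q_k = 18/1
…
k=2  a_k=2  p_k/q_k = 56/3
…
k=4  a_k=2  p_k/q_k = 318/17
k=5  a_k=1  p_k/q_k = 449/24
fundamental: x₁=449, y₁=24  (since 201601 − 350·576 = 1)

449 24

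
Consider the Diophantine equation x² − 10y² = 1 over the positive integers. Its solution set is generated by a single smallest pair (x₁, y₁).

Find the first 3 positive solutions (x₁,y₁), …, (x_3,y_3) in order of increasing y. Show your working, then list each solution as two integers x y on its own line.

√10 → a₀=3, period (6); ℓ=1 odd so k=1
k=0  a_k=3  p_k/q_k = 3/1
k=1  a_k=6  p_k/q_k = 19/6
fundamental: x₁=19, y₁=6  (since 361 − 10·36 = 1)
k=2:  x_2 = 19·19+10·6·6 = 721,  y_2 = 19·6+6·19 = 228
k=3:  x_3 = 19·721+10·6·228 = 27379,  y_3 = 19·228+6·721 = 8658

19 6
721 228
27379 8658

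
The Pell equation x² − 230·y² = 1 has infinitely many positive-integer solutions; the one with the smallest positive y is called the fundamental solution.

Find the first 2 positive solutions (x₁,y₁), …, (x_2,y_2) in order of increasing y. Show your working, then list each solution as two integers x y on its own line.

91 6
16561 1092

√230 → a₀=15, period (6,30); ℓ=2 even so k=1
a_0=15:  p_0=15·1+0=15,  q_0=15·0+1=1
a_1=6:  p_1=6·15+1=91,  q_1=6·1+0=6
(x₁, y₁) = (91, 6);  91² − 230·6² = 1 ✓
(x_2, y_2) = (91·91 + 230·6·6, 91·6 + 6·91) = (16561, 1092)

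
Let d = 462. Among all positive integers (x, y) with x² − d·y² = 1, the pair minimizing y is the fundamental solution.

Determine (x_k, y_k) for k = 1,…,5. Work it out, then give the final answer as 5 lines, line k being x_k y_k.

43 2
3697 172
317899 14790
27335617 1271768
2350545163 109357258

√462 = [21; 2,42, …], period ℓ=2 (even) → k=1
k=0  a_k=21  p_k/q_k = 21/1
k=1  a_k=2  p_k/q_k = 43/2
fundamental: x₁=43, y₁=2  (since 1849 − 462·4 = 1)
(43+2√462)^2 = 3697 + 172√462
(43+2√462)^3 = 317899 + 14790√462
(43+2√462)^4 = 27335617 + 1271768√462
(43+2√462)^5 = 2350545163 + 109357258√462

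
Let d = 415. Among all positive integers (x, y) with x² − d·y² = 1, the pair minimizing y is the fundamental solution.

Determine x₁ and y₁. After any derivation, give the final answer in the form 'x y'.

d=415: √d = [20; 2,1,2,4,6,…,1,2,40] (ℓ=16, even), read p_15/q_15
i=0: a=20 ⇒ p=20, q=1
…
i=6: a=1 ⇒ p=5154, q=253
…
i=10: a=1 ⇒ p=77473, q=3803
…
i=14: a=1 ⇒ p=6841255, q=335824
i=15: a=2 ⇒ p=18412804, q=903849
→ (18412804, 903849).  Check: 18412804²=339031351142416, 415·903849²=339031351142415, difference 1.

18412804 903849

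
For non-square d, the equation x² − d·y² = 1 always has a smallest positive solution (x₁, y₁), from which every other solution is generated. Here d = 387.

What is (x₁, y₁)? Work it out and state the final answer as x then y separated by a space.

√387 → a₀=19, period (1,2,19,2,1,38); ℓ=6 even so k=5
i=0: a=19 ⇒ p=19, q=1
…
i=2: a=2 ⇒ p=59, q=3
…
i=4: a=2 ⇒ p=2341, q=119
i=5: a=1 ⇒ p=3482, q=177
→ (3482, 177).  Check: 3482²=12124324, 387·177²=12124323, difference 1.

3482 177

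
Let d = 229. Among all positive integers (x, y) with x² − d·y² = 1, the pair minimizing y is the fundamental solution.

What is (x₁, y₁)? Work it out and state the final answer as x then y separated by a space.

√229 → a₀=15, period (7,1,1,7,30); ℓ=5 odd so k=9
step 0: (15, 1)  from 15·(1,0) + (0,1)
…
step 2: (121, 8)  from 1·(106,7) + (15,1)
…
step 5: (51527, 3405)  from 30·(1710,113) + (227,15)
…
step 8: (776325, 51301)  from 1·(413926,27353) + (362399,23948)
step 9: (5848201, 386460)  from 7·(776325,51301) + (413926,27353)
→ (5848201, 386460).  Check: 5848201²=34201454936401, 229·386460²=34201454936400, difference 1.

5848201 386460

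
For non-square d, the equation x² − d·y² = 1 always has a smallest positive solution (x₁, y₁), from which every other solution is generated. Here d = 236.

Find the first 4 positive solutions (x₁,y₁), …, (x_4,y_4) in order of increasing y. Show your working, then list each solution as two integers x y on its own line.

√236 = [15; 2,1,3,5,1,6,1,5,3,1,2,30, …], period ℓ=12 (even) → k=11
k=0  a_k=15  p_k/q_k = 15/1
…
k=4  a_k=5  p_k/q_k = 891/58
…
k=7  a_k=1  p_k/q_k = 8311/541
…
k=9  a_k=3  p_k/q_k = 154729/10072
k=10  a_k=1  p_k/q_k = 203535/13249
k=11  a_k=2  p_k/q_k = 561799/36570
→ (561799, 36570).  Check: 561799²=315618116401, 236·36570²=315618116400, difference 1.
k=2:  x_2 = 561799·561799+236·36570·36570 = 631236232801,  y_2 = 561799·36570+36570·561799 = 41089978860
k=3:  x_3 = 561799·631236232801+236·36570·41089978860 = 709255768702176199,  y_3 = 561799·41089978860+36570·631236232801 = 46168618067101710
k=4:  x_4 = 561799·709255768702176199+236·36570·46168618067101710 = 796918363201596536611201,  y_4 = 561799·46168618067101710+36570·709255768702176199 = 51874966922918257173720

561799 36570
631236232801 41089978860
709255768702176199 46168618067101710
796918363201596536611201 51874966922918257173720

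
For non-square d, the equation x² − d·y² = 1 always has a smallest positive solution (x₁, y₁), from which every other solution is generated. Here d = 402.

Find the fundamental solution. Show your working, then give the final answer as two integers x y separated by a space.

401 20

√402 = [20; 20,40, …], period ℓ=2 (even) → k=1
k=0  a_k=20  p_k/q_k = 20/1
k=1  a_k=20  p_k/q_k = 401/20
→ (401, 20).  Check: 401²=160801, 402·20²=160800, difference 1.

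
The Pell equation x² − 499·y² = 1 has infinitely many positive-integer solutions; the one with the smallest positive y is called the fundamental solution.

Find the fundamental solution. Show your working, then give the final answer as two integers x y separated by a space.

4490 201

√499 = [22; 2,1,21,1,2,44, …], period ℓ=6 (even) → k=5
i=0: a=22 ⇒ p=22, q=1
i=1: a=2 ⇒ p=45, q=2
…
i=3: a=21 ⇒ p=1452, q=65
i=4: a=1 ⇒ p=1519, q=68
i=5: a=2 ⇒ p=4490, q=201
(x₁, y₁) = (4490, 201);  4490² − 499·201² = 1 ✓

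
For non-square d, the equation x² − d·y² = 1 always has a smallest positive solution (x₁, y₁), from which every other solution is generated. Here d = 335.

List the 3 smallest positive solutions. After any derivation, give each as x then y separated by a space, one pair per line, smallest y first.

√335 = [18; 3,3,3,36, …], period ℓ=4 (even) → k=3
i=0: a=18 ⇒ p=18, q=1
…
i=2: a=3 ⇒ p=183, q=10
i=3: a=3 ⇒ p=604, q=33
fundamental: x₁=604, y₁=33  (since 364816 − 335·1089 = 1)
n=2: (604,33)∘(604,33) = (604·604+335·33·33, 604·33+33·604) = (729631,39864)
n=3: (729631,39864)∘(604,33) = (604·729631+335·33·39864, 604·39864+33·729631) = (881393644,48155679)

604 33
729631 39864
881393644 48155679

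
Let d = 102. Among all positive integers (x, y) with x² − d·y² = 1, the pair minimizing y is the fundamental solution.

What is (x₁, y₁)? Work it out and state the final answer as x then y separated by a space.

101 10

√102 → a₀=10, period (10,20); ℓ=2 even so k=1
step 0: (10, 1)  from 10·(1,0) + (0,1)
step 1: (101, 10)  from 10·(10,1) + (1,0)
fundamental: x₁=101, y₁=10  (since 10201 − 102·100 = 1)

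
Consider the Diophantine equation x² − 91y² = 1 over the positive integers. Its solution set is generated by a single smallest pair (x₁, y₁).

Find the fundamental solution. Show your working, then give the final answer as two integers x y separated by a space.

[9; 1,1,5,1,5,1,1,18] for √91; ℓ=8 ⇒ convergent index 7
step 0: (9, 1)  from 9·(1,0) + (0,1)
…
step 2: (19, 2)  from 1·(10,1) + (9,1)
step 3: (105, 11)  from 5·(19,2) + (10,1)
…
step 5: (725, 76)  from 5·(124,13) + (105,11)
step 6: (849, 89)  from 1·(725,76) + (124,13)
step 7: (1574, 165)  from 1·(849,89) + (725,76)
fundamental: x₁=1574, y₁=165  (since 2477476 − 91·27225 = 1)

1574 165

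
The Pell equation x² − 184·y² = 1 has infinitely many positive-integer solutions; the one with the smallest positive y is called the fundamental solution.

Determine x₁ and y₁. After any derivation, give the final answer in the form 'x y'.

[13; 1,1,3,2,1,2,1,2,3,1,1,26] for √184; ℓ=12 ⇒ convergent index 11
i=0: a=13 ⇒ p=13, q=1
…
i=5: a=1 ⇒ p=312, q=23
…
i=7: a=1 ⇒ p=1153, q=85
…
i=9: a=3 ⇒ p=10594, q=781
i=10: a=1 ⇒ p=13741, q=1013
i=11: a=1 ⇒ p=24335, q=1794
(x₁, y₁) = (24335, 1794);  24335² − 184·1794² = 1 ✓

24335 1794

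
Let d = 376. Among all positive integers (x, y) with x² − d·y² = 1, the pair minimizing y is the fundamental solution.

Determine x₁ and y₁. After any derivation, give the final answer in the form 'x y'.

[19; 2,1,1,3,1,…,1,2,38] for √376; ℓ=16 ⇒ convergent index 15
i=0: a=19 ⇒ p=19, q=1
…
i=2: a=1 ⇒ p=58, q=3
…
i=4: a=3 ⇒ p=349, q=18
i=5: a=1 ⇒ p=446, q=23
i=6: a=2 ⇒ p=1241, q=64
i=7: a=2 ⇒ p=2928, q=151
i=8: a=4 ⇒ p=12953, q=668
i=9: a=2 ⇒ p=28834, q=1487
i=10: a=2 ⇒ p=70621, q=3642
i=11: a=1 ⇒ p=99455, q=5129
…
i=13: a=1 ⇒ p=468441, q=24158
i=14: a=1 ⇒ p=837427, q=43187
i=15: a=2 ⇒ p=2143295, q=110532
(x₁, y₁) = (2143295, 110532);  2143295² − 376·110532² = 1 ✓

2143295 110532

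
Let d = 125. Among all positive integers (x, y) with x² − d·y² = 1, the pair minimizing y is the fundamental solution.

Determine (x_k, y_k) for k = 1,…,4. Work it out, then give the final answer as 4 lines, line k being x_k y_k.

[11; 5,1,1,5,22] for √125; ℓ=5 ⇒ convergent index 9
a_0=11:  p_0=11·1+0=11,  q_0=11·0+1=1
a_1=5:  p_1=5·11+1=56,  q_1=5·1+0=5
…
a_4=5:  p_4=5·123+67=682,  q_4=5·11+6=61
…
a_6=5:  p_6=5·15127+682=76317,  q_6=5·1353+61=6826
…
a_8=1:  p_8=1·91444+76317=167761,  q_8=1·8179+6826=15005
a_9=5:  p_9=5·167761+91444=930249,  q_9=5·15005+8179=83204
→ (930249, 83204).  Check: 930249²=865363202001, 125·83204²=865363202000, difference 1.
n=2: (930249,83204)∘(930249,83204) = (930249·930249+125·83204·83204, 930249·83204+83204·930249) = (1730726404001,154800875592)
n=3: (1730726404001,154800875592)∘(930249,83204) = (930249·1730726404001+125·83204·154800875592, 930249·154800875592+83204·1730726404001) = (3220013013190122249,288006719437081612)
n=4: (3220013013190122249,288006719437081612)∘(930249,83204) = (930249·3220013013190122249+125·83204·288006719437081612, 930249·288006719437081612+83204·3220013013190122249) = (5990827771012465337616001,535835925499096664087184)

930249 83204
1730726404001 154800875592
3220013013190122249 288006719437081612
5990827771012465337616001 535835925499096664087184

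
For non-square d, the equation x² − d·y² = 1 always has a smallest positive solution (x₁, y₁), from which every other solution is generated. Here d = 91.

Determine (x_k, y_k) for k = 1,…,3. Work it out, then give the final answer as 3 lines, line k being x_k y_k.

1574 165
4954951 519420
15598184174 1635133995

[9; 1,1,5,1,5,1,1,18] for √91; ℓ=8 ⇒ convergent index 7
i=0: a=9 ⇒ p=9, q=1
i=1: a=1 ⇒ p=10, q=1
…
i=3: a=5 ⇒ p=105, q=11
i=4: a=1 ⇒ p=124, q=13
i=5: a=5 ⇒ p=725, q=76
i=6: a=1 ⇒ p=849, q=89
i=7: a=1 ⇒ p=1574, q=165
(x₁, y₁) = (1574, 165);  1574² − 91·165² = 1 ✓
k=2:  x_2 = 1574·1574+91·165·165 = 4954951,  y_2 = 1574·165+165·1574 = 519420
k=3:  x_3 = 1574·4954951+91·165·519420 = 15598184174,  y_3 = 1574·519420+165·4954951 = 1635133995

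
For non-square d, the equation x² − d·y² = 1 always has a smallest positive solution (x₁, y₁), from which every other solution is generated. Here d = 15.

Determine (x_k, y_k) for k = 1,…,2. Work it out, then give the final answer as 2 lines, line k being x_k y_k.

4 1
31 8

d=15: √d = [3; 1,6] (ℓ=2, even), read p_1/q_1
k=0  a_k=3  p_k/q_k = 3/1
k=1  a_k=1  p_k/q_k = 4/1
fundamental: x₁=4, y₁=1  (since 16 − 15·1 = 1)
(4+1√15)^2 = 31 + 8√15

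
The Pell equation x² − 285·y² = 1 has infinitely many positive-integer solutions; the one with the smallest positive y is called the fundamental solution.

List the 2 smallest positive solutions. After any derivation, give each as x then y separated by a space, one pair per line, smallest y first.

[16; 1,7,2,7,1,32] for √285; ℓ=6 ⇒ convergent index 5
step 0: (16, 1)  from 16·(1,0) + (0,1)
…
step 2: (135, 8)  from 7·(17,1) + (16,1)
step 3: (287, 17)  from 2·(135,8) + (17,1)
step 4: (2144, 127)  from 7·(287,17) + (135,8)
step 5: (2431, 144)  from 1·(2144,127) + (287,17)
→ (2431, 144).  Check: 2431²=5909761, 285·144²=5909760, difference 1.
(2431+144√285)^2 = 11819521 + 700128√285

2431 144
11819521 700128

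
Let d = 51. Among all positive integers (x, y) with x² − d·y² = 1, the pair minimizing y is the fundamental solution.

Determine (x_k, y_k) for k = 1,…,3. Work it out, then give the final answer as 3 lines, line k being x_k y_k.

√51 = [7; 7,14, …], period ℓ=2 (even) → k=1
k=0  a_k=7  p_k/q_k = 7/1
k=1  a_k=7  p_k/q_k = 50/7
→ (50, 7).  Check: 50²=2500, 51·7²=2499, difference 1.
n=2: (50,7)∘(50,7) = (50·50+51·7·7, 50·7+7·50) = (4999,700)
n=3: (4999,700)∘(50,7) = (50·4999+51·7·700, 50·700+7·4999) = (499850,69993)

50 7
4999 700
499850 69993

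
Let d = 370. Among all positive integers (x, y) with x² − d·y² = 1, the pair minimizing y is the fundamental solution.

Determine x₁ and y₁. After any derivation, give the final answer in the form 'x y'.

√370 → a₀=19, period (4,4,38); ℓ=3 odd so k=5
a_0=19:  p_0=19·1+0=19,  q_0=19·0+1=1
a_1=4:  p_1=4·19+1=77,  q_1=4·1+0=4
…
a_4=4:  p_4=4·12503+327=50339,  q_4=4·650+17=2617
a_5=4:  p_5=4·50339+12503=213859,  q_5=4·2617+650=11118
fundamental: x₁=213859, y₁=11118  (since 45735671881 − 370·123609924 = 1)

213859 11118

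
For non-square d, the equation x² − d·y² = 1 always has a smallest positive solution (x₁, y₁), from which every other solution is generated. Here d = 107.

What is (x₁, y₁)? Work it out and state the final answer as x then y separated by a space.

962 93

√107 → a₀=10, period (2,1,9,1,2,20); ℓ=6 even so k=5
k=0  a_k=10  p_k/q_k = 10/1
k=1  a_k=2  p_k/q_k = 21/2
k=2  a_k=1  p_k/q_k = 31/3
k=3  a_k=9  p_k/q_k = 300/29
k=4  a_k=1  p_k/q_k = 331/32
k=5  a_k=2  p_k/q_k = 962/93
fundamental: x₁=962, y₁=93  (since 925444 − 107·8649 = 1)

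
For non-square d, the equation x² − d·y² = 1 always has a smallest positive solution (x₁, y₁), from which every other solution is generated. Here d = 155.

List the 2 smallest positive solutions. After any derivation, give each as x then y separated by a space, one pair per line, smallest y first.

249 20
124001 9960

√155 = [12; 2,4,2,24, …], period ℓ=4 (even) → k=3
k=0  a_k=12  p_k/q_k = 12/1
…
k=2  a_k=4  p_k/q_k = 112/9
k=3  a_k=2  p_k/q_k = 249/20
fundamental: x₁=249, y₁=20  (since 62001 − 155·400 = 1)
(x_2, y_2) = (249·249 + 155·20·20, 249·20 + 20·249) = (124001, 9960)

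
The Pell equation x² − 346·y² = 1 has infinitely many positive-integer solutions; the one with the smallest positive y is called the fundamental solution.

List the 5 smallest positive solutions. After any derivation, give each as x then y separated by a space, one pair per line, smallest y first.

[18; 1,1,1,1,36] for √346; ℓ=5 ⇒ convergent index 9
i=0: a=18 ⇒ p=18, q=1
i=1: a=1 ⇒ p=19, q=1
i=2: a=1 ⇒ p=37, q=2
i=3: a=1 ⇒ p=56, q=3
i=4: a=1 ⇒ p=93, q=5
…
i=7: a=1 ⇒ p=6901, q=371
i=8: a=1 ⇒ p=10398, q=559
i=9: a=1 ⇒ p=17299, q=930
→ (17299, 930).  Check: 17299²=299255401, 346·930²=299255400, difference 1.
n=2: (17299,930)∘(17299,930) = (17299·17299+346·930·930, 17299·930+930·17299) = (598510801,32176140)
n=3: (598510801,32176140)∘(17299,930) = (17299·598510801+346·930·32176140, 17299·32176140+930·598510801) = (20707276675699,1113230090790)
n=4: (20707276675699,1113230090790)∘(17299,930) = (17299·20707276675699+346·930·1113230090790, 17299·1113230090790+930·20707276675699) = (716430357827323201,38515534648976280)
n=5: (716430357827323201,38515534648976280)∘(17299,930) = (17299·716430357827323201+346·930·38515534648976280, 17299·38515534648976280+930·716430357827323201) = (24787057499402451432499,1332560466672051244650)

17299 930
598510801 32176140
20707276675699 1113230090790
716430357827323201 38515534648976280
24787057499402451432499 1332560466672051244650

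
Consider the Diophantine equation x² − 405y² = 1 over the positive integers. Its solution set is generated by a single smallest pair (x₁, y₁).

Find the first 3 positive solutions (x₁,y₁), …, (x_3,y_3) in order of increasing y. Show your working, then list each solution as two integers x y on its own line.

d=405: √d = [20; 8,40] (ℓ=2, even), read p_1/q_1
k=0  a_k=20  p_k/q_k = 20/1
k=1  a_k=8  p_k/q_k = 161/8
→ (161, 8).  Check: 161²=25921, 405·8²=25920, difference 1.
(161+8√405)^2 = 51841 + 2576√405
(161+8√405)^3 = 16692641 + 829464√405

161 8
51841 2576
16692641 829464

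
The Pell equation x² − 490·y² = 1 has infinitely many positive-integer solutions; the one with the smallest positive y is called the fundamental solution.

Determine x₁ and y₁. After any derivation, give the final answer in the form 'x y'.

1039681 46968

√490 = [22; 7,2,1,4,4,4,1,2,7,44, …], period ℓ=10 (even) → k=9
a_0=22:  p_0=22·1+0=22,  q_0=22·0+1=1
…
a_5=4:  p_5=4·2280+487=9607,  q_5=4·103+22=434
…
a_8=2:  p_8=2·50315+40708=141338,  q_8=2·2273+1839=6385
a_9=7:  p_9=7·141338+50315=1039681,  q_9=7·6385+2273=46968
fundamental: x₁=1039681, y₁=46968  (since 1080936581761 − 490·2205993024 = 1)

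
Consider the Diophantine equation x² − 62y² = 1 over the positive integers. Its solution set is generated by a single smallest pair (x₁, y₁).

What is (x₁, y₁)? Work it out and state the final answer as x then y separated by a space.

√62 = [7; 1,6,1,14, …], period ℓ=4 (even) → k=3
i=0: a=7 ⇒ p=7, q=1
i=1: a=1 ⇒ p=8, q=1
i=2: a=6 ⇒ p=55, q=7
i=3: a=1 ⇒ p=63, q=8
fundamental: x₁=63, y₁=8  (since 3969 − 62·64 = 1)

63 8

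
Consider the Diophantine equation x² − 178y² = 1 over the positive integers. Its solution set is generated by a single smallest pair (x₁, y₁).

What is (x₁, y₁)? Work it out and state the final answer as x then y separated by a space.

1601 120

√178 → a₀=13, period (2,1,12,1,2,26); ℓ=6 even so k=5
a_0=13:  p_0=13·1+0=13,  q_0=13·0+1=1
…
a_4=1:  p_4=1·507+40=547,  q_4=1·38+3=41
a_5=2:  p_5=2·547+507=1601,  q_5=2·41+38=120
(x₁, y₁) = (1601, 120);  1601² − 178·120² = 1 ✓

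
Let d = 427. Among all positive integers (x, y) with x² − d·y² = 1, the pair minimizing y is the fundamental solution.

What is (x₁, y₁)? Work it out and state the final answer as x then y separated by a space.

d=427: √d = [20; 1,1,1,40] (ℓ=4, even), read p_3/q_3
k=0  a_k=20  p_k/q_k = 20/1
k=1  a_k=1  p_k/q_k = 21/1
k=2  a_k=1  p_k/q_k = 41/2
k=3  a_k=1  p_k/q_k = 62/3
(x₁, y₁) = (62, 3);  62² − 427·3² = 1 ✓

62 3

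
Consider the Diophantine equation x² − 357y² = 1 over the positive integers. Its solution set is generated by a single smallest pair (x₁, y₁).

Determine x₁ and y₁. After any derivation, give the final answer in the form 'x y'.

3401 180

d=357: √d = [18; 1,8,2,8,1,36] (ℓ=6, even), read p_5/q_5
a_0=18:  p_0=18·1+0=18,  q_0=18·0+1=1
a_1=1:  p_1=1·18+1=19,  q_1=1·1+0=1
…
a_4=8:  p_4=8·359+170=3042,  q_4=8·19+9=161
a_5=1:  p_5=1·3042+359=3401,  q_5=1·161+19=180
(x₁, y₁) = (3401, 180);  3401² − 357·180² = 1 ✓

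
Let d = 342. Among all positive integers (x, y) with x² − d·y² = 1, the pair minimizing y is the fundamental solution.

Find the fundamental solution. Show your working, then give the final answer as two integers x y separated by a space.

d=342: √d = [18; 2,36] (ℓ=2, even), read p_1/q_1
k=0  a_k=18  p_k/q_k = 18/1
k=1  a_k=2  p_k/q_k = 37/2
(x₁, y₁) = (37, 2);  37² − 342·2² = 1 ✓

37 2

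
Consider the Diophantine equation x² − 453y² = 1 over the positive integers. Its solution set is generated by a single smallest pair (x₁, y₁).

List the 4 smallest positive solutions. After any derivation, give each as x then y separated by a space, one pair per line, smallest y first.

1653751 77700
5469784740001 256992905400
18091323967121133751 850004548596233100
59837090203895614338960001 2811391744490881177810800

d=453: √d = [21; 3,1,1,10,14,10,1,1,3,42] (ℓ=10, even), read p_9/q_9
i=0: a=21 ⇒ p=21, q=1
…
i=8: a=1 ⇒ p=469329, q=22051
i=9: a=3 ⇒ p=1653751, q=77700
(x₁, y₁) = (1653751, 77700);  1653751² − 453·77700² = 1 ✓
k=2:  x_2 = 1653751·1653751+453·77700·77700 = 5469784740001,  y_2 = 1653751·77700+77700·1653751 = 256992905400
k=3:  x_3 = 1653751·5469784740001+453·77700·256992905400 = 18091323967121133751,  y_3 = 1653751·256992905400+77700·5469784740001 = 850004548596233100
k=4:  x_4 = 1653751·18091323967121133751+453·77700·850004548596233100 = 59837090203895614338960001,  y_4 = 1653751·850004548596233100+77700·18091323967121133751 = 2811391744490881177810800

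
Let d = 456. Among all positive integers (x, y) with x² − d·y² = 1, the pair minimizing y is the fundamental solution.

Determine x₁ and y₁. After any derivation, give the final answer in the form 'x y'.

d=456: √d = [21; 2,1,4,1,2,42] (ℓ=6, even), read p_5/q_5
step 0: (21, 1)  from 21·(1,0) + (0,1)
step 1: (43, 2)  from 2·(21,1) + (1,0)
…
step 4: (363, 17)  from 1·(299,14) + (64,3)
step 5: (1025, 48)  from 2·(363,17) + (299,14)
→ (1025, 48).  Check: 1025²=1050625, 456·48²=1050624, difference 1.

1025 48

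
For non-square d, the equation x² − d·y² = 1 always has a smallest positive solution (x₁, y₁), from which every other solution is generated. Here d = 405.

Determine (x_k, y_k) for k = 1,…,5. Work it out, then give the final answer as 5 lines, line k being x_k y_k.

161 8
51841 2576
16692641 829464
5374978561 267084832
1730726404001 86000486440

√405 → a₀=20, period (8,40); ℓ=2 even so k=1
step 0: (20, 1)  from 20·(1,0) + (0,1)
step 1: (161, 8)  from 8·(20,1) + (1,0)
(x₁, y₁) = (161, 8);  161² − 405·8² = 1 ✓
(161+8√405)^2 = 51841 + 2576√405
(161+8√405)^3 = 16692641 + 829464√405
(161+8√405)^4 = 5374978561 + 267084832√405
(161+8√405)^5 = 1730726404001 + 86000486440√405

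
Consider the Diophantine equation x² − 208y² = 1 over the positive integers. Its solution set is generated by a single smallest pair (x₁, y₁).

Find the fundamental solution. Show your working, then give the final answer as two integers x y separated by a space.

[14; 2,2,1,2,2,28] for √208; ℓ=6 ⇒ convergent index 5
i=0: a=14 ⇒ p=14, q=1
…
i=2: a=2 ⇒ p=72, q=5
…
i=4: a=2 ⇒ p=274, q=19
i=5: a=2 ⇒ p=649, q=45
→ (649, 45).  Check: 649²=421201, 208·45²=421200, difference 1.

649 45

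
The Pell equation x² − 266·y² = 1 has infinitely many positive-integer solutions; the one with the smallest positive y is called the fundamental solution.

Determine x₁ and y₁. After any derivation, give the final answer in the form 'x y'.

√266 = [16; 3,4,3,32, …], period ℓ=4 (even) → k=3
i=0: a=16 ⇒ p=16, q=1
i=1: a=3 ⇒ p=49, q=3
i=2: a=4 ⇒ p=212, q=13
i=3: a=3 ⇒ p=685, q=42
fundamental: x₁=685, y₁=42  (since 469225 − 266·1764 = 1)

685 42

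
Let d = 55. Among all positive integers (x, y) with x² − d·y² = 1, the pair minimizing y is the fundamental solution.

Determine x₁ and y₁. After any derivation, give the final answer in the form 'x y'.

√55 = [7; 2,2,2,14, …], period ℓ=4 (even) → k=3
i=0: a=7 ⇒ p=7, q=1
…
i=2: a=2 ⇒ p=37, q=5
i=3: a=2 ⇒ p=89, q=12
(x₁, y₁) = (89, 12);  89² − 55·12² = 1 ✓

89 12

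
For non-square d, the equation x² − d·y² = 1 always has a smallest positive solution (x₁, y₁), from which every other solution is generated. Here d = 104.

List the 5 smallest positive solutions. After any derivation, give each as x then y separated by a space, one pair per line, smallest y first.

d=104: √d = [10; 5,20] (ℓ=2, even), read p_1/q_1
i=0: a=10 ⇒ p=10, q=1
i=1: a=5 ⇒ p=51, q=5
(x₁, y₁) = (51, 5);  51² − 104·5² = 1 ✓
n=2: (51,5)∘(51,5) = (51·51+104·5·5, 51·5+5·51) = (5201,510)
n=3: (5201,510)∘(51,5) = (51·5201+104·5·510, 51·510+5·5201) = (530451,52015)
n=4: (530451,52015)∘(51,5) = (51·530451+104·5·52015, 51·52015+5·530451) = (54100801,5305020)
n=5: (54100801,5305020)∘(51,5) = (51·54100801+104·5·5305020, 51·5305020+5·54100801) = (5517751251,541060025)

51 5
5201 510
530451 52015
54100801 5305020
5517751251 541060025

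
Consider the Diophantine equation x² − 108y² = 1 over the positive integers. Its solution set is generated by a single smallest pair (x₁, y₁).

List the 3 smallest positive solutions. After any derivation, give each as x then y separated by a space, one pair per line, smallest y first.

√108 → a₀=10, period (2,1,1,4,1,1,2,20); ℓ=8 even so k=7
step 0: (10, 1)  from 10·(1,0) + (0,1)
step 1: (21, 2)  from 2·(10,1) + (1,0)
step 2: (31, 3)  from 1·(21,2) + (10,1)
step 3: (52, 5)  from 1·(31,3) + (21,2)
step 4: (239, 23)  from 4·(52,5) + (31,3)
…
step 6: (530, 51)  from 1·(291,28) + (239,23)
step 7: (1351, 130)  from 2·(530,51) + (291,28)
(x₁, y₁) = (1351, 130);  1351² − 108·130² = 1 ✓
n=2: (1351,130)∘(1351,130) = (1351·1351+108·130·130, 1351·130+130·1351) = (3650401,351260)
n=3: (3650401,351260)∘(1351,130) = (1351·3650401+108·130·351260, 1351·351260+130·3650401) = (9863382151,949104390)

1351 130
3650401 351260
9863382151 949104390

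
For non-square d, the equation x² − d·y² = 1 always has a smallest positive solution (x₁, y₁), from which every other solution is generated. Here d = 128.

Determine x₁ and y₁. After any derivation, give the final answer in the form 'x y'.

√128 = [11; 3,5,3,22, …], period ℓ=4 (even) → k=3
a_0=11:  p_0=11·1+0=11,  q_0=11·0+1=1
a_1=3:  p_1=3·11+1=34,  q_1=3·1+0=3
a_2=5:  p_2=5·34+11=181,  q_2=5·3+1=16
a_3=3:  p_3=3·181+34=577,  q_3=3·16+3=51
→ (577, 51).  Check: 577²=332929, 128·51²=332928, difference 1.

577 51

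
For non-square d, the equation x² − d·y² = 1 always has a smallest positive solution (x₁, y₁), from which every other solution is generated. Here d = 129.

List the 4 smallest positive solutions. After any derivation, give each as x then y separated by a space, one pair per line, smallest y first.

√129 → a₀=11, period (2,1,3,1,6,1,3,1,2,22); ℓ=10 even so k=9
k=0  a_k=11  p_k/q_k = 11/1
k=1  a_k=2  p_k/q_k = 23/2
…
k=4  a_k=1  p_k/q_k = 159/14
k=5  a_k=6  p_k/q_k = 1079/95
k=6  a_k=1  p_k/q_k = 1238/109
k=7  a_k=3  p_k/q_k = 4793/422
k=8  a_k=1  p_k/q_k = 6031/531
k=9  a_k=2  p_k/q_k = 16855/1484
(x₁, y₁) = (16855, 1484);  16855² − 129·1484² = 1 ✓
(16855+1484√129)^2 = 568182049 + 50025640√129
(16855+1484√129)^3 = 19153416854935 + 1686364322916√129
(16855+1484√129)^4 = 645661681611676801 + 56847341275472720√129

16855 1484
568182049 50025640
19153416854935 1686364322916
645661681611676801 56847341275472720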